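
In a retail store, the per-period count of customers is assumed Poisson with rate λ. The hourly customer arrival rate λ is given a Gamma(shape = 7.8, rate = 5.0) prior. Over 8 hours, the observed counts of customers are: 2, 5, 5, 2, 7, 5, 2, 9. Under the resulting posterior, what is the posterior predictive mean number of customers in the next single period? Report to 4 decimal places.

3.4462

With a Gamma(shape α, rate β) prior, the Poisson likelihood is conjugate: the posterior is Gamma(α + ΣXᵢ, β + n).
Sum of counts S = 37 over n = 8 hours.
Posterior: Gamma(α+S, β+n) = Gamma(7.8+37, 5.0+8) = Gamma(44.8, 13.0).
The predictive distribution for one future period is NegBinom with mean α/β = 3.4462.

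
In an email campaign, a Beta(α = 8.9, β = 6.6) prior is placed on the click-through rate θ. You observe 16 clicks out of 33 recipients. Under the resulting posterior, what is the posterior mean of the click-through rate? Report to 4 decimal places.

0.5134

The Beta prior is conjugate to a Binomial/Bernoulli likelihood; the update adds successes to α and failures to β.
Posterior: Beta(α+k, β+n−k) = Beta(8.9+16, 6.6+17) = Beta(24.9, 23.6).
Posterior mean = α/(α+β) = 24.9/48.5 = 0.5134.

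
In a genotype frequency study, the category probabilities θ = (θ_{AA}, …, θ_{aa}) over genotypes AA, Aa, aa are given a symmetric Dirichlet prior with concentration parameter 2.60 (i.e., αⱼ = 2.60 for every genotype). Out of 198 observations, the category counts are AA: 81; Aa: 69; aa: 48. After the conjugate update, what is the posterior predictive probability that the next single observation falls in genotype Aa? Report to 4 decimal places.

The Dirichlet prior is conjugate to the Multinomial likelihood: each posterior αⱼ = prior αⱼ + observed count nⱼ.
Posterior concentration: (83.60, 71.60, 50.60), total = 205.80.
P(next = Aa | data) = α_{Aa}/Σα = 0.3479.

0.3479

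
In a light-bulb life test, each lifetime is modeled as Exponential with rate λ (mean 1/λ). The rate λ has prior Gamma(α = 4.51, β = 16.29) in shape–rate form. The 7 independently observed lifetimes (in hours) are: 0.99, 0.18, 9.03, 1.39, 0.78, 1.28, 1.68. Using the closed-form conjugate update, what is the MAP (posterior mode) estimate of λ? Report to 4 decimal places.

0.3324

With a Gamma(shape α, rate β) prior on the exponential rate λ, the posterior after n observations with total T = Σxᵢ is Gamma(α+n, β+T).
Sum of observations T = 15.33 hours; n = 7.
Posterior: Gamma(4.51+7, 16.29+15.33) = Gamma(11.51, 31.62).
Mode = (α−1)/β = 0.3324.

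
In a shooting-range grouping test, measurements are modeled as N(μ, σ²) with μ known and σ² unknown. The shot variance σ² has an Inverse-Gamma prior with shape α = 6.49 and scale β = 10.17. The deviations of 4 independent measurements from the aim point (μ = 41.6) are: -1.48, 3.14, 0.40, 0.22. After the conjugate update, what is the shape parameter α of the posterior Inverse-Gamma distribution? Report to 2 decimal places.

8.49

With known mean μ and an Inverse-Gamma(α, β) prior on σ², the Normal likelihood is conjugate: posterior is Inv-Gamma(α + n/2, β + Σ(xᵢ−μ)²/2).
Σ(xᵢ−μ)² = (-1.48)² + (3.14)² + (0.40)² + (0.22)² = 12.2584.
Posterior: Inv-Gamma(6.49 + 4/2, 10.17 + 12.2584/2) = Inv-Gamma(8.49, 16.29920).
Posterior α = 8.49.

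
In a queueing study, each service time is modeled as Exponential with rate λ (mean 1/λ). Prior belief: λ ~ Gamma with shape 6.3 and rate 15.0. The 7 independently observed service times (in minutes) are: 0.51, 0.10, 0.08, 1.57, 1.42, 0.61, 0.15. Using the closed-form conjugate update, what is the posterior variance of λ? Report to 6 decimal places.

0.035193

With a Gamma(shape α, rate β) prior on the exponential rate λ, the posterior after n observations with total T = Σxᵢ is Gamma(α+n, β+T).
Sum of observations T = 4.44 minutes; n = 7.
Posterior: Gamma(6.3+7, 15.0+4.44) = Gamma(13.3, 19.44).
Var = α/β² = 0.035193.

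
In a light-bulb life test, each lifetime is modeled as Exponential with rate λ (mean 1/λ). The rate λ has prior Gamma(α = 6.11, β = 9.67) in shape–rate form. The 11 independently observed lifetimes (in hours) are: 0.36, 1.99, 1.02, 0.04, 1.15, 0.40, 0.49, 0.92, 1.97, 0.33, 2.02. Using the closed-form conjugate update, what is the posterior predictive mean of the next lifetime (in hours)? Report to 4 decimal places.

With a Gamma(shape α, rate β) prior on the exponential rate λ, the posterior after n observations with total T = Σxᵢ is Gamma(α+n, β+T).
Sum of observations T = 10.69 hours; n = 11.
Posterior: Gamma(6.11+11, 9.67+10.69) = Gamma(17.11, 20.36).
The predictive distribution for the next observation is Lomax; its mean is β/(α−1) = 20.36/16.11 = 1.2638.

1.2638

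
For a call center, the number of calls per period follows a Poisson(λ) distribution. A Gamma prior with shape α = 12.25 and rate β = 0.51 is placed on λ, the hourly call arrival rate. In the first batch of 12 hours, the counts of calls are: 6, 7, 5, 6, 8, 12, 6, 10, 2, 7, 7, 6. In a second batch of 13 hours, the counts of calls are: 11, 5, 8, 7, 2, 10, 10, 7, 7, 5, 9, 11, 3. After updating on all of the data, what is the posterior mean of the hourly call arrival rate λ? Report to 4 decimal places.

7.4187

With a Gamma(shape α, rate β) prior, the Poisson likelihood is conjugate: the posterior is Gamma(α + ΣXᵢ, β + n).
Batch 1: sum of counts S = 82 over n = 12 hours.
After batch 1: Gamma(α+S, β+n) = Gamma(12.25+82, 0.51+12) = Gamma(94.25, 12.51).
Batch 2: sum of counts S = 95 over n = 13 hours.
After batch 2: Gamma(α+S, β+n) = Gamma(94.25+95, 12.51+13) = Gamma(189.25, 25.51).
Posterior mean = α/β = 189.25/25.51 = 7.4187.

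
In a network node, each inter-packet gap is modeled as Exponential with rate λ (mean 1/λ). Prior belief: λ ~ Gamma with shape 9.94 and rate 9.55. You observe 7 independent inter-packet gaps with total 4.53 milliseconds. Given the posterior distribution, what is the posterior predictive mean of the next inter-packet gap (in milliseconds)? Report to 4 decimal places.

With a Gamma(shape α, rate β) prior on the exponential rate λ, the posterior after n observations with total T = Σxᵢ is Gamma(α+n, β+T).
Posterior: Gamma(9.94+7, 9.55+4.53) = Gamma(16.94, 14.08).
The predictive distribution for the next observation is Lomax; its mean is β/(α−1) = 14.08/15.94 = 0.8833.

0.8833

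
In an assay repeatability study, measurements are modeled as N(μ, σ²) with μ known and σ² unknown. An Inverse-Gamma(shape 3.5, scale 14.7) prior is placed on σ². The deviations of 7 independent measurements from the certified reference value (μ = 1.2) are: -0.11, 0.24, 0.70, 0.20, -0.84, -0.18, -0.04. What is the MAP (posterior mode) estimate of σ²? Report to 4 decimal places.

1.9212

With known mean μ and an Inverse-Gamma(α, β) prior on σ², the Normal likelihood is conjugate: posterior is Inv-Gamma(α + n/2, β + Σ(xᵢ−μ)²/2).
Σ(xᵢ−μ)² = (-0.11)² + (0.24)² + (0.70)² + (0.20)² + (-0.84)² + (-0.18)² + (-0.04)² = 1.3393.
Posterior: Inv-Gamma(3.5 + 7/2, 14.7 + 1.3393/2) = Inv-Gamma(7.00, 15.36965).
Mode = β/(α+1) = 15.36965/8.00 = 1.9212.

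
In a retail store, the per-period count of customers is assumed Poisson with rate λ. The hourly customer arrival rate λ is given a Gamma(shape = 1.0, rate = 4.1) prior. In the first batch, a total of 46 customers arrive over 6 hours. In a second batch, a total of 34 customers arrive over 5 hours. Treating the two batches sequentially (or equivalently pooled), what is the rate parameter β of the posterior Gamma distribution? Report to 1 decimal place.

15.1

With a Gamma(shape α, rate β) prior, the Poisson likelihood is conjugate: the posterior is Gamma(α + ΣXᵢ, β + n).
After batch 1: Gamma(α+S, β+n) = Gamma(1.0+46, 4.1+6) = Gamma(47.0, 10.1).
After batch 2: Gamma(α+S, β+n) = Gamma(47.0+34, 10.1+5) = Gamma(81.0, 15.1).
Posterior β = 15.1.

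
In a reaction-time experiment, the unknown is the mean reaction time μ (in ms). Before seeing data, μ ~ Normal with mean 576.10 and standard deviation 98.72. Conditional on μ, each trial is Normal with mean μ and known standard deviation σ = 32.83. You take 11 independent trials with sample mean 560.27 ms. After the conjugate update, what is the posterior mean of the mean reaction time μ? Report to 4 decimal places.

For Normal data with known variance σ², a Normal(μ₀, σ₀²) prior on μ is conjugate. Posterior precision = 1/σ₀² + n/σ²; posterior mean is the precision-weighted average of μ₀ and x̄.
n·x̄ = 11·560.27 = 6162.97.
σ₀² = 98.72² = 9745.6384, σ² = 32.83² = 1077.8089; σ² + n·σ₀² = 1077.8089 + 11·9745.6384 = 108279.8313.
Posterior mean = (μ₀/σ₀² + n·x̄/σ²)/(1/σ₀² + n/σ²) = (σ²·μ₀ + σ₀²·n·x̄)/(σ² + n·σ₀²) = (1077.8089·576.10 + 9745.6384·6162.97)/108279.8313 = 60683002.797338/108279.8313 = 560.4276.

560.4276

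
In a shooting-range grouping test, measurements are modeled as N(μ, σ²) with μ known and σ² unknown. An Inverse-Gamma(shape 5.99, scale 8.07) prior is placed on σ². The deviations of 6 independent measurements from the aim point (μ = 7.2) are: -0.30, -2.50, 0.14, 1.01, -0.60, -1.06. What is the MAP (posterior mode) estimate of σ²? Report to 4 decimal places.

1.2514

With known mean μ and an Inverse-Gamma(α, β) prior on σ², the Normal likelihood is conjugate: posterior is Inv-Gamma(α + n/2, β + Σ(xᵢ−μ)²/2).
Σ(xᵢ−μ)² = (-0.30)² + (-2.50)² + (0.14)² + (1.01)² + (-0.60)² + (-1.06)² = 8.8633.
Posterior: Inv-Gamma(5.99 + 6/2, 8.07 + 8.8633/2) = Inv-Gamma(8.99, 12.50165).
Mode = β/(α+1) = 12.50165/9.99 = 1.2514.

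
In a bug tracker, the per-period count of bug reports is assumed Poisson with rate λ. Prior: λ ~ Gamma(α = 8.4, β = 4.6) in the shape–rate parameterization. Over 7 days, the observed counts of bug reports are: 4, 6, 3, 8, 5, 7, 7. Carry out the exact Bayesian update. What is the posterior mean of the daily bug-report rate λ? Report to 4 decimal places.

4.1724

With a Gamma(shape α, rate β) prior, the Poisson likelihood is conjugate: the posterior is Gamma(α + ΣXᵢ, β + n).
Sum of counts S = 40 over n = 7 days.
Posterior: Gamma(α+S, β+n) = Gamma(8.4+40, 4.6+7) = Gamma(48.4, 11.6).
Posterior mean = α/β = 48.4/11.6 = 4.1724.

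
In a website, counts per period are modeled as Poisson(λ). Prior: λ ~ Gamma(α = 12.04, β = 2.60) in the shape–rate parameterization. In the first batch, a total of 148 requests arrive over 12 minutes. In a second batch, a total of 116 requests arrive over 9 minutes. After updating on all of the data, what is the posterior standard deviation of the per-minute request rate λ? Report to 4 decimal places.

With a Gamma(shape α, rate β) prior, the Poisson likelihood is conjugate: the posterior is Gamma(α + ΣXᵢ, β + n).
After batch 1: Gamma(α+S, β+n) = Gamma(12.04+148, 2.60+12) = Gamma(160.04, 14.60).
After batch 2: Gamma(α+S, β+n) = Gamma(160.04+116, 14.60+9) = Gamma(276.04, 23.60).
SD = √α/β = √276.04/23.60 = 0.7040.

0.7040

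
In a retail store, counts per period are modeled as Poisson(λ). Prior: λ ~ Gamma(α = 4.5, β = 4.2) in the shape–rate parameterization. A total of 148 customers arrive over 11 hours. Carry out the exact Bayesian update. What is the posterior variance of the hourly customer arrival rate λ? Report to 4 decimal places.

With a Gamma(shape α, rate β) prior, the Poisson likelihood is conjugate: the posterior is Gamma(α + ΣXᵢ, β + n).
Posterior: Gamma(α+S, β+n) = Gamma(4.5+148, 4.2+11) = Gamma(152.5, 15.2).
Var = α/β² = 152.5/15.2² = 0.6601.

0.6601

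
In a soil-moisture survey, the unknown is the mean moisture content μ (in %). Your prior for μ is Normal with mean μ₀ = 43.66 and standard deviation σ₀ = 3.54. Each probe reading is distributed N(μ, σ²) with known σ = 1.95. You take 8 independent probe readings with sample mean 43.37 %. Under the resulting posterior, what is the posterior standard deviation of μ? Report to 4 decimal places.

0.6767

For Normal data with known variance σ², a Normal(μ₀, σ₀²) prior on μ is conjugate. Posterior precision = 1/σ₀² + n/σ²; posterior mean is the precision-weighted average of μ₀ and x̄.
σ₀² = 3.54² = 12.5316, σ² = 1.95² = 3.8025; σ² + n·σ₀² = 3.8025 + 8·12.5316 = 104.0553.
Posterior precision = 1/σ₀² + n/σ² = 1/12.5316 + 8/3.8025 = (σ² + n·σ₀²)/(σ₀²σ²) = 104.0553/(12.5316·3.8025); posterior variance σₙ² = σ₀²σ²/(σ² + n·σ₀²) = 12.5316·3.8025/104.0553 = 0.457943.
Posterior SD = √σₙ² = √(12.5316·3.8025/104.0553) = 0.6767.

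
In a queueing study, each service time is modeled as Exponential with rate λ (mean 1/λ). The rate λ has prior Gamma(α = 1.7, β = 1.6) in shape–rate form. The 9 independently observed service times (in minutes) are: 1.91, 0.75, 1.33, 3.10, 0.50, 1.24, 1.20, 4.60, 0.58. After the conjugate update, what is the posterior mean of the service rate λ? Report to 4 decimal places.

With a Gamma(shape α, rate β) prior on the exponential rate λ, the posterior after n observations with total T = Σxᵢ is Gamma(α+n, β+T).
Sum of observations T = 15.21 minutes; n = 9.
Posterior: Gamma(1.7+9, 1.6+15.21) = Gamma(10.7, 16.81).
Posterior mean of λ = α/β = 10.7/16.81 = 0.6365.

0.6365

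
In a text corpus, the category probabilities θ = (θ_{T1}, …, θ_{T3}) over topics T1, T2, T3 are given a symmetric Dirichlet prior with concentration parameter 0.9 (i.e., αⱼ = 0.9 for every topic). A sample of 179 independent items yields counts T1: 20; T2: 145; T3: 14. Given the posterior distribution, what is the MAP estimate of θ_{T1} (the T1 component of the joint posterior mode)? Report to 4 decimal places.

0.1114

The Dirichlet prior is conjugate to the Multinomial likelihood: each posterior αⱼ = prior αⱼ + observed count nⱼ.
Posterior concentration: (20.9, 145.9, 14.9), total = 181.7.
Joint mode component: (α_{T1}−1)/(Σα−K) = 19.9/178.7 = 0.1114.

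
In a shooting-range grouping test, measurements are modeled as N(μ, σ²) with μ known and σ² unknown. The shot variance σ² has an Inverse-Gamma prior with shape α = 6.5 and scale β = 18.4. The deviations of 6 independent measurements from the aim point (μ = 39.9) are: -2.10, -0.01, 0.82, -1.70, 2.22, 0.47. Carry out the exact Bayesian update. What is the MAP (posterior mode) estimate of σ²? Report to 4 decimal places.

With known mean μ and an Inverse-Gamma(α, β) prior on σ², the Normal likelihood is conjugate: posterior is Inv-Gamma(α + n/2, β + Σ(xᵢ−μ)²/2).
Σ(xᵢ−μ)² = (-2.10)² + (-0.01)² + (0.82)² + (-1.70)² + (2.22)² + (0.47)² = 13.1218.
Posterior: Inv-Gamma(6.5 + 6/2, 18.4 + 13.1218/2) = Inv-Gamma(9.50, 24.96090).
Mode = β/(α+1) = 24.96090/10.50 = 2.3772.

2.3772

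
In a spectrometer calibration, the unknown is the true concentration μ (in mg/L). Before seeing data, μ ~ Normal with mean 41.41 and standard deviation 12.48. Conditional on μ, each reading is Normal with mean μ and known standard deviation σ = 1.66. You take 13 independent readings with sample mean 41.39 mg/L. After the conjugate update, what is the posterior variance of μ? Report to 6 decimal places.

For Normal data with known variance σ², a Normal(μ₀, σ₀²) prior on μ is conjugate. Posterior precision = 1/σ₀² + n/σ²; posterior mean is the precision-weighted average of μ₀ and x̄.
σ₀² = 12.48² = 155.7504, σ² = 1.66² = 2.7556; σ² + n·σ₀² = 2.7556 + 13·155.7504 = 2027.5108.
Posterior precision = 1/σ₀² + n/σ² = 1/155.7504 + 13/2.7556 = (σ² + n·σ₀²)/(σ₀²σ²) = 2027.5108/(155.7504·2.7556); posterior variance σₙ² = σ₀²σ²/(σ² + n·σ₀²) = 155.7504·2.7556/2027.5108 = 0.211681.

0.211681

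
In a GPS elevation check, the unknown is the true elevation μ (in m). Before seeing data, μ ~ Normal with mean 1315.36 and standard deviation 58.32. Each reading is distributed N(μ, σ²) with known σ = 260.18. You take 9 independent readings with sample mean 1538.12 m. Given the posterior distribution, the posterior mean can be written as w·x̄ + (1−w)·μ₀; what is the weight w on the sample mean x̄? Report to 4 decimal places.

0.3114

For Normal data with known variance σ², a Normal(μ₀, σ₀²) prior on μ is conjugate. Posterior precision = 1/σ₀² + n/σ²; posterior mean is the precision-weighted average of μ₀ and x̄.
σ₀² = 58.32² = 3401.2224, σ² = 260.18² = 67693.6324. Prior precision 1/σ₀² = 1/3401.2224; data precision n/σ² = 9/67693.6324.
w = (n/σ²)/(1/σ₀² + n/σ²) = n·σ₀²/(σ² + n·σ₀²) = 9·3401.2224/(67693.6324 + 9·3401.2224) = 30611.0016/98304.634 = 0.3114.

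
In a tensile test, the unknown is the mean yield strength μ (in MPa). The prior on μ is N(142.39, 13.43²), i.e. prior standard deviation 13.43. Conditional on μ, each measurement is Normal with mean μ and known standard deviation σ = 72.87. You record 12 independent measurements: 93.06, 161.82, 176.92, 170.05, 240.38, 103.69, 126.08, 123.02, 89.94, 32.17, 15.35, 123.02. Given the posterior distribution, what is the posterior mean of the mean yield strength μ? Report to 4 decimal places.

136.2805

For Normal data with known variance σ², a Normal(μ₀, σ₀²) prior on μ is conjugate. Posterior precision = 1/σ₀² + n/σ²; posterior mean is the precision-weighted average of μ₀ and x̄.
Σxᵢ = 93.06 + 161.82 + 176.92 + 170.05 + 240.38 + 103.69 + 126.08 + 123.02 + 89.94 + 32.17 + 15.35 + 123.02 = 1455.5, so n·x̄ = 1455.5.
σ₀² = 13.43² = 180.3649, σ² = 72.87² = 5310.0369; σ² + n·σ₀² = 5310.0369 + 12·180.3649 = 7474.4157.
Posterior mean = (μ₀/σ₀² + n·x̄/σ²)/(1/σ₀² + n/σ²) = (σ²·μ₀ + σ₀²·n·x̄)/(σ² + n·σ₀²) = (5310.0369·142.39 + 180.3649·1455.5)/7474.4157 = 1018617.266141/7474.4157 = 136.2805.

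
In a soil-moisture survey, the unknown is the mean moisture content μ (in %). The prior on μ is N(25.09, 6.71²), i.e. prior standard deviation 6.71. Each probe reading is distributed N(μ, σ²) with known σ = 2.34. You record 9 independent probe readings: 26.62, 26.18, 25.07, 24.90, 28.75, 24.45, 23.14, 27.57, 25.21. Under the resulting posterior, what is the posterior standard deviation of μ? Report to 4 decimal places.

0.7748

For Normal data with known variance σ², a Normal(μ₀, σ₀²) prior on μ is conjugate. Posterior precision = 1/σ₀² + n/σ²; posterior mean is the precision-weighted average of μ₀ and x̄.
σ₀² = 6.71² = 45.0241, σ² = 2.34² = 5.4756; σ² + n·σ₀² = 5.4756 + 9·45.0241 = 410.6925.
Posterior precision = 1/σ₀² + n/σ² = 1/45.0241 + 9/5.4756 = (σ² + n·σ₀²)/(σ₀²σ²) = 410.6925/(45.0241·5.4756); posterior variance σₙ² = σ₀²σ²/(σ² + n·σ₀²) = 45.0241·5.4756/410.6925 = 0.600288.
Posterior SD = √σₙ² = √(45.0241·5.4756/410.6925) = 0.7748.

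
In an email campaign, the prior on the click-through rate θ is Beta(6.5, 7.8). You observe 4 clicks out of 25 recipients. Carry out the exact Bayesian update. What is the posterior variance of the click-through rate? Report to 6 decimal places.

0.004858

The Beta prior is conjugate to a Binomial/Bernoulli likelihood; the update adds successes to α and failures to β.
Posterior: Beta(α+k, β+n−k) = Beta(6.5+4, 7.8+21) = Beta(10.5, 28.8).
Var = αβ/((α+β)²(α+β+1)) = 10.5·28.8/(39.3²·40.3) = 0.004858.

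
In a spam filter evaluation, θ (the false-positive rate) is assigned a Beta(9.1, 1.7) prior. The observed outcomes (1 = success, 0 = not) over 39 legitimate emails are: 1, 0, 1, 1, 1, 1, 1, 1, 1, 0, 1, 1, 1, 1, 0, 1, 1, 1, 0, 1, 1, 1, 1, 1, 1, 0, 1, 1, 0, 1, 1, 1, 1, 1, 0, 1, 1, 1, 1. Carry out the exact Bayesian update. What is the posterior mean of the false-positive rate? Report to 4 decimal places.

0.8253

The Beta prior is conjugate to a Binomial/Bernoulli likelihood; the update adds successes to α and failures to β.
Posterior: Beta(α+k, β+n−k) = Beta(9.1+32, 1.7+7) = Beta(41.1, 8.7).
Posterior mean = α/(α+β) = 41.1/49.8 = 0.8253.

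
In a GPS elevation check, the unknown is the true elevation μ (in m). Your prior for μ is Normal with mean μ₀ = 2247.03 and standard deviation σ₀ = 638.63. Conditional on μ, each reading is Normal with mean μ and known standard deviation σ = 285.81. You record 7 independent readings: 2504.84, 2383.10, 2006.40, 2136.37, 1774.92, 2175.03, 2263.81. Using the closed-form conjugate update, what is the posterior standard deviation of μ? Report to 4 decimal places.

For Normal data with known variance σ², a Normal(μ₀, σ₀²) prior on μ is conjugate. Posterior precision = 1/σ₀² + n/σ²; posterior mean is the precision-weighted average of μ₀ and x̄.
σ₀² = 638.63² = 407848.2769, σ² = 285.81² = 81687.3561; σ² + n·σ₀² = 81687.3561 + 7·407848.2769 = 2936625.2944.
Posterior precision = 1/σ₀² + n/σ² = 1/407848.2769 + 7/81687.3561 = (σ² + n·σ₀²)/(σ₀²σ²) = 2936625.2944/(407848.2769·81687.3561); posterior variance σₙ² = σ₀²σ²/(σ² + n·σ₀²) = 407848.2769·81687.3561/2936625.2944 = 11345.011396.
Posterior SD = √σₙ² = √(407848.2769·81687.3561/2936625.2944) = 106.5130.

106.5130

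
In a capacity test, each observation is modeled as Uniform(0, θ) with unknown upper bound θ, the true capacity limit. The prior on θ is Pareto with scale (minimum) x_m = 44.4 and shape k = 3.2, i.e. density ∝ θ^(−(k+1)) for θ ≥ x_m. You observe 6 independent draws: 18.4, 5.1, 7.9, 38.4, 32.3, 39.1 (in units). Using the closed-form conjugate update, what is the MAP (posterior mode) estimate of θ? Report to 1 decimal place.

A Pareto(scale x_m, shape k) prior on the upper bound θ of Uniform(0, θ) is conjugate: posterior is Pareto(max(x_m, max xᵢ), k + n).
Sample maximum = 39.1; prior scale x_m = 44.4 → posterior scale = max = 44.4.
Posterior shape = 3.2 + 6 = 9.2.
The Pareto density is decreasing on [x_m, ∞), so the mode is x_m = 44.4.

44.4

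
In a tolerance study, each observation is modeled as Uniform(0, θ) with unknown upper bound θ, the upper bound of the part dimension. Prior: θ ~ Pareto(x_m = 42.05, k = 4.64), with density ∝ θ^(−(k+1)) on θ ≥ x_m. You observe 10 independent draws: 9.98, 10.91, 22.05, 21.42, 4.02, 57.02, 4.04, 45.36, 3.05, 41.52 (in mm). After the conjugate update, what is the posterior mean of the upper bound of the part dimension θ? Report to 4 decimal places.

A Pareto(scale x_m, shape k) prior on the upper bound θ of Uniform(0, θ) is conjugate: posterior is Pareto(max(x_m, max xᵢ), k + n).
Sample maximum = 57.02; prior scale x_m = 42.05 → posterior scale = max = 57.02.
Posterior shape = 4.64 + 10 = 14.64.
E[θ|data] = k·x_m/(k−1) = 14.64·57.02/13.64 = 61.2004.

61.2004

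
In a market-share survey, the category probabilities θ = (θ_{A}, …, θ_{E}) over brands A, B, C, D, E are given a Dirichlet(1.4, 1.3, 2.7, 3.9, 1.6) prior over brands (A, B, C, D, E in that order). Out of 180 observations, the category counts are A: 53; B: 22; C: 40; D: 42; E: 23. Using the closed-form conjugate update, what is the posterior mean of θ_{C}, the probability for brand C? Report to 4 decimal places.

The Dirichlet prior is conjugate to the Multinomial likelihood: each posterior αⱼ = prior αⱼ + observed count nⱼ.
Posterior concentration: (54.4, 23.3, 42.7, 45.9, 24.6), total = 190.9.
E[θ_{C}|data] = α_{C}/Σα = 42.7/190.9 = 0.2237.

0.2237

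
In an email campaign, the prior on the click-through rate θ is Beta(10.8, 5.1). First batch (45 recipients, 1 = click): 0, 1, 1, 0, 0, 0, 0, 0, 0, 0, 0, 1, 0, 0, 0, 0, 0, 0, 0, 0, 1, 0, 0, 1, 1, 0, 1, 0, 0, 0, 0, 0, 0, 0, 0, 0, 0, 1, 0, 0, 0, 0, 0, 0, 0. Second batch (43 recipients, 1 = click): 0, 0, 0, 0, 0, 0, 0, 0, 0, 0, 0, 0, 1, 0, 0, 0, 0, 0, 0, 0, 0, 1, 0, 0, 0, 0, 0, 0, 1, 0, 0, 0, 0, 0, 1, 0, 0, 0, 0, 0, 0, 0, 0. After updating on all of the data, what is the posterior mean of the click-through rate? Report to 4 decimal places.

0.2194

The Beta prior is conjugate to a Binomial/Bernoulli likelihood; the update adds successes to α and failures to β.
After batch 1: Beta(10.8+8, 5.1+37) = Beta(18.8, 42.1).
After batch 2: Beta(18.8+4, 42.1+39) = Beta(22.8, 81.1).
Posterior mean = α/(α+β) = 22.8/103.9 = 0.2194.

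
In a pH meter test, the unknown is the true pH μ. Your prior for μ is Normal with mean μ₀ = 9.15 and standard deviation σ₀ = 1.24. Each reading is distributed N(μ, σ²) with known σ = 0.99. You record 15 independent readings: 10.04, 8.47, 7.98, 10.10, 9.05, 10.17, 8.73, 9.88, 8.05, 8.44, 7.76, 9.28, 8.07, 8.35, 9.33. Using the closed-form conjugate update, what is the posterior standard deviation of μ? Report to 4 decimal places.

For Normal data with known variance σ², a Normal(μ₀, σ₀²) prior on μ is conjugate. Posterior precision = 1/σ₀² + n/σ²; posterior mean is the precision-weighted average of μ₀ and x̄.
σ₀² = 1.24² = 1.5376, σ² = 0.99² = 0.9801; σ² + n·σ₀² = 0.9801 + 15·1.5376 = 24.0441.
Posterior precision = 1/σ₀² + n/σ² = 1/1.5376 + 15/0.9801 = (σ² + n·σ₀²)/(σ₀²σ²) = 24.0441/(1.5376·0.9801); posterior variance σₙ² = σ₀²σ²/(σ² + n·σ₀²) = 1.5376·0.9801/24.0441 = 0.062677.
Posterior SD = √σₙ² = √(1.5376·0.9801/24.0441) = 0.2504.

0.2504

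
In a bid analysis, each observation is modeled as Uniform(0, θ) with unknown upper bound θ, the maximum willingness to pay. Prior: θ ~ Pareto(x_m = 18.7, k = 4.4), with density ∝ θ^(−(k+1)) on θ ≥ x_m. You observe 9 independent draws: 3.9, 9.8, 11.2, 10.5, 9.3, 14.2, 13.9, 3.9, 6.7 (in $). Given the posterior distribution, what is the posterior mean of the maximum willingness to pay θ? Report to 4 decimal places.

20.2081

A Pareto(scale x_m, shape k) prior on the upper bound θ of Uniform(0, θ) is conjugate: posterior is Pareto(max(x_m, max xᵢ), k + n).
Sample maximum = 14.2; prior scale x_m = 18.7 → posterior scale = max = 18.7.
Posterior shape = 4.4 + 9 = 13.4.
E[θ|data] = k·x_m/(k−1) = 13.4·18.7/12.4 = 20.2081.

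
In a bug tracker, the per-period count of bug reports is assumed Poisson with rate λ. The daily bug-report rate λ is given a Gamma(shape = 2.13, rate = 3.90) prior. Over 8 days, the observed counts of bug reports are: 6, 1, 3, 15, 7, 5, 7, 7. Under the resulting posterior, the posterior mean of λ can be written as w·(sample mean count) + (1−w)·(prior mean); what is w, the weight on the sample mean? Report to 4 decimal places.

With a Gamma(shape α, rate β) prior, the Poisson likelihood is conjugate: the posterior is Gamma(α + ΣXᵢ, β + n).
Posterior mean = (α₀+S)/(β₀+n) = [n/(β₀+n)]·(S/n) + [β₀/(β₀+n)]·(α₀/β₀), so only n and β₀ enter the weight.
Weight on data w = n/(β₀+n) = 8/(3.90+8) = 8/11.90 = 0.6723.

0.6723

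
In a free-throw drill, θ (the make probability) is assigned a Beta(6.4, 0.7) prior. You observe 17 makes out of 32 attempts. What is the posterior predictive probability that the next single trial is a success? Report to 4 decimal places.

0.5985

The Beta prior is conjugate to a Binomial/Bernoulli likelihood; the update adds successes to α and failures to β.
Posterior: Beta(α+k, β+n−k) = Beta(6.4+17, 0.7+15) = Beta(23.4, 15.7).
For a single future Bernoulli trial, P(success | data) = α/(α+β) = 0.5985.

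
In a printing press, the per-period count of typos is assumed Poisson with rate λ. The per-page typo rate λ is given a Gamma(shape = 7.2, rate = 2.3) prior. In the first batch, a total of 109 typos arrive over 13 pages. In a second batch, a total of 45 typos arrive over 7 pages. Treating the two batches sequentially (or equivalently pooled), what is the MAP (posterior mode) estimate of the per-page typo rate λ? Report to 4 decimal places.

With a Gamma(shape α, rate β) prior, the Poisson likelihood is conjugate: the posterior is Gamma(α + ΣXᵢ, β + n).
After batch 1: Gamma(α+S, β+n) = Gamma(7.2+109, 2.3+13) = Gamma(116.2, 15.3).
After batch 2: Gamma(α+S, β+n) = Gamma(116.2+45, 15.3+7) = Gamma(161.2, 22.3).
Mode of Gamma(α,β) for α≥1 is (α−1)/β = 160.2/22.3 = 7.1839.

7.1839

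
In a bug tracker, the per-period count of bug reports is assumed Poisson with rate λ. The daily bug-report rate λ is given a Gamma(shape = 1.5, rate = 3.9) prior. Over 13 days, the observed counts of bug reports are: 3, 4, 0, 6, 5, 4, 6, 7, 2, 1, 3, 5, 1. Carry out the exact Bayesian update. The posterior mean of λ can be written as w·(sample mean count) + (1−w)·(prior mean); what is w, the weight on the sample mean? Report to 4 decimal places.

0.7692

With a Gamma(shape α, rate β) prior, the Poisson likelihood is conjugate: the posterior is Gamma(α + ΣXᵢ, β + n).
Posterior mean = (α₀+S)/(β₀+n) = [n/(β₀+n)]·(S/n) + [β₀/(β₀+n)]·(α₀/β₀), so only n and β₀ enter the weight.
Weight on data w = n/(β₀+n) = 13/(3.9+13) = 13/16.9 = 0.7692.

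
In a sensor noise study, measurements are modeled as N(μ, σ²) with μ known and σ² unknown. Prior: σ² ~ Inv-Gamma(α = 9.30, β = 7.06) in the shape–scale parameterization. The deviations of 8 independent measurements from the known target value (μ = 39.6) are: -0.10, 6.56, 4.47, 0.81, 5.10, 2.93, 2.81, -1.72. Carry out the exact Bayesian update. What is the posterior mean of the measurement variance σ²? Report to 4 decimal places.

5.0102

With known mean μ and an Inverse-Gamma(α, β) prior on σ², the Normal likelihood is conjugate: posterior is Inv-Gamma(α + n/2, β + Σ(xᵢ−μ)²/2).
Σ(xᵢ−μ)² = (-0.10)² + (6.56)² + (4.47)² + (0.81)² + (5.10)² + (2.93)² + (2.81)² + (-1.72)² = 109.1300.
Posterior: Inv-Gamma(9.30 + 8/2, 7.06 + 109.1300/2) = Inv-Gamma(13.30, 61.62500).
E[σ²|data] = β/(α−1) = 61.62500/12.30 = 5.0102.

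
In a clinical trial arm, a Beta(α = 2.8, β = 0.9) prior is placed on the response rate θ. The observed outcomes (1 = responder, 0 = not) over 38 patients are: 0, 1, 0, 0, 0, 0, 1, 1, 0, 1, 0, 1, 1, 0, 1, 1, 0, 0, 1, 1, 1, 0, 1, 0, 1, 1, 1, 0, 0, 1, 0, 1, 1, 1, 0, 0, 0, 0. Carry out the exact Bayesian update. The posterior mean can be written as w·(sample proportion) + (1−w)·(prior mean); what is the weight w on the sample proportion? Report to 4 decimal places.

The Beta prior is conjugate to a Binomial/Bernoulli likelihood; the update adds successes to α and failures to β.
Posterior mean = (α₀+k)/(α₀+β₀+n) = [n/(α₀+β₀+n)]·(k/n) + [(α₀+β₀)/(α₀+β₀+n)]·α₀/(α₀+β₀), so only n and the prior enter the weight.
The weight on the data is w = n/(α₀+β₀+n) = 38/(2.8+0.9+38) = 38/41.7 = 0.9113.

0.9113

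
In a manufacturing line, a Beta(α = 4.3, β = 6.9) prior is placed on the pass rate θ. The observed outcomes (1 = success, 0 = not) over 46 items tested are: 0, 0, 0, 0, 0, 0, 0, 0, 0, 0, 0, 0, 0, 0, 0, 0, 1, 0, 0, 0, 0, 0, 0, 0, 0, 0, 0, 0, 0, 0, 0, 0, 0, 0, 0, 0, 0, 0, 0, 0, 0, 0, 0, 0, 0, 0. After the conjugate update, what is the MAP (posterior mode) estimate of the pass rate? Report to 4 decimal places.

The Beta prior is conjugate to a Binomial/Bernoulli likelihood; the update adds successes to α and failures to β.
Posterior: Beta(α+k, β+n−k) = Beta(4.3+1, 6.9+45) = Beta(5.3, 51.9).
Mode of Beta(a,b) for a,b>1 is (a−1)/(a+b−2) = 4.3/55.2 = 0.0779.

0.0779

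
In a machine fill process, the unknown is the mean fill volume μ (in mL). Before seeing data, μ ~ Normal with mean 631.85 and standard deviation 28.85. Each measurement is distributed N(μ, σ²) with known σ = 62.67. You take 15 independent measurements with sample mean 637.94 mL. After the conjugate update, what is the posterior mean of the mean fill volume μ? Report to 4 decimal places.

636.4826

For Normal data with known variance σ², a Normal(μ₀, σ₀²) prior on μ is conjugate. Posterior precision = 1/σ₀² + n/σ²; posterior mean is the precision-weighted average of μ₀ and x̄.
n·x̄ = 15·637.94 = 9569.1.
σ₀² = 28.85² = 832.3225, σ² = 62.67² = 3927.5289; σ² + n·σ₀² = 3927.5289 + 15·832.3225 = 16412.3664.
Posterior mean = (μ₀/σ₀² + n·x̄/σ²)/(1/σ₀² + n/σ²) = (σ²·μ₀ + σ₀²·n·x̄)/(σ² + n·σ₀²) = (3927.5289·631.85 + 832.3225·9569.1)/16412.3664 = 10446186.370215/16412.3664 = 636.4826.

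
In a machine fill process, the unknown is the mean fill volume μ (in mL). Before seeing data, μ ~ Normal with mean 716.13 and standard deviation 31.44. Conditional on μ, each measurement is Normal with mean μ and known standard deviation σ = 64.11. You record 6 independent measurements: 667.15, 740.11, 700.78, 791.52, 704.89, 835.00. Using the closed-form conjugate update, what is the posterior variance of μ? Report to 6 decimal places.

For Normal data with known variance σ², a Normal(μ₀, σ₀²) prior on μ is conjugate. Posterior precision = 1/σ₀² + n/σ²; posterior mean is the precision-weighted average of μ₀ and x̄.
σ₀² = 31.44² = 988.4736, σ² = 64.11² = 4110.0921; σ² + n·σ₀² = 4110.0921 + 6·988.4736 = 10040.9337.
Posterior precision = 1/σ₀² + n/σ² = 1/988.4736 + 6/4110.0921 = (σ² + n·σ₀²)/(σ₀²σ²) = 10040.9337/(988.4736·4110.0921); posterior variance σₙ² = σ₀²σ²/(σ² + n·σ₀²) = 988.4736·4110.0921/10040.9337 = 404.615512.

404.615512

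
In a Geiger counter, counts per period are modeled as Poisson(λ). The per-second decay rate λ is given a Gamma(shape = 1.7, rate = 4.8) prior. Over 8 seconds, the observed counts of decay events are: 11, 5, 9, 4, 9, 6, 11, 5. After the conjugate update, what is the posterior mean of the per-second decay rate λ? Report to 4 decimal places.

4.8203

With a Gamma(shape α, rate β) prior, the Poisson likelihood is conjugate: the posterior is Gamma(α + ΣXᵢ, β + n).
Sum of counts S = 60 over n = 8 seconds.
Posterior: Gamma(α+S, β+n) = Gamma(1.7+60, 4.8+8) = Gamma(61.7, 12.8).
Posterior mean = α/β = 61.7/12.8 = 4.8203.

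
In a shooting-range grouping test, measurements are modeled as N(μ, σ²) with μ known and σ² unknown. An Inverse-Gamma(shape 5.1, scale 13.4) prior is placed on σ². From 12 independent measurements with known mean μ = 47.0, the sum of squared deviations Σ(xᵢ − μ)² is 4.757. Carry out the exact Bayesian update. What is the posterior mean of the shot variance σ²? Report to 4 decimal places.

With known mean μ and an Inverse-Gamma(α, β) prior on σ², the Normal likelihood is conjugate: posterior is Inv-Gamma(α + n/2, β + Σ(xᵢ−μ)²/2).
Posterior: Inv-Gamma(5.1 + 12/2, 13.4 + 4.757/2) = Inv-Gamma(11.10, 15.7785).
E[σ²|data] = β/(α−1) = 15.7785/10.10 = 1.5622.

1.5622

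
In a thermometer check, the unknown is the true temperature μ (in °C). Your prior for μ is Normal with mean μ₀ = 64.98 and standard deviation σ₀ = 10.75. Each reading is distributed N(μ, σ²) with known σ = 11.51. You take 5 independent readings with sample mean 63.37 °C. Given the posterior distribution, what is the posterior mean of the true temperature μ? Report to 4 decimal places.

For Normal data with known variance σ², a Normal(μ₀, σ₀²) prior on μ is conjugate. Posterior precision = 1/σ₀² + n/σ²; posterior mean is the precision-weighted average of μ₀ and x̄.
n·x̄ = 5·63.37 = 316.85.
σ₀² = 10.75² = 115.5625, σ² = 11.51² = 132.4801; σ² + n·σ₀² = 132.4801 + 5·115.5625 = 710.2926.
Posterior mean = (μ₀/σ₀² + n·x̄/σ²)/(1/σ₀² + n/σ²) = (σ²·μ₀ + σ₀²·n·x̄)/(σ² + n·σ₀²) = (132.4801·64.98 + 115.5625·316.85)/710.2926 = 45224.535023/710.2926 = 63.6703.

63.6703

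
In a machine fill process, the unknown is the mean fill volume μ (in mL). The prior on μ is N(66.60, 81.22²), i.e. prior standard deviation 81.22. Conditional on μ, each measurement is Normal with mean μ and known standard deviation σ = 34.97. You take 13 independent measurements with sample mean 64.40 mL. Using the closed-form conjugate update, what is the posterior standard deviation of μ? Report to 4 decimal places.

9.6305

For Normal data with known variance σ², a Normal(μ₀, σ₀²) prior on μ is conjugate. Posterior precision = 1/σ₀² + n/σ²; posterior mean is the precision-weighted average of μ₀ and x̄.
σ₀² = 81.22² = 6596.6884, σ² = 34.97² = 1222.9009; σ² + n·σ₀² = 1222.9009 + 13·6596.6884 = 86979.8501.
Posterior precision = 1/σ₀² + n/σ² = 1/6596.6884 + 13/1222.9009 = (σ² + n·σ₀²)/(σ₀²σ²) = 86979.8501/(6596.6884·1222.9009); posterior variance σₙ² = σ₀²σ²/(σ² + n·σ₀²) = 6596.6884·1222.9009/86979.8501 = 92.746724.
Posterior SD = √σₙ² = √(6596.6884·1222.9009/86979.8501) = 9.6305.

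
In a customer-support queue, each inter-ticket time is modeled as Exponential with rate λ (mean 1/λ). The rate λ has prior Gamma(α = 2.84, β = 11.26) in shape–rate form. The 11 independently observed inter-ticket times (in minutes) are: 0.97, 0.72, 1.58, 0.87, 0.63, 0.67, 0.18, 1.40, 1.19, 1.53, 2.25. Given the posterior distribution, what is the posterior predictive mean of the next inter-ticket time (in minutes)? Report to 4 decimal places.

With a Gamma(shape α, rate β) prior on the exponential rate λ, the posterior after n observations with total T = Σxᵢ is Gamma(α+n, β+T).
Sum of observations T = 11.99 minutes; n = 11.
Posterior: Gamma(2.84+11, 11.26+11.99) = Gamma(13.84, 23.25).
The predictive distribution for the next observation is Lomax; its mean is β/(α−1) = 23.25/12.84 = 1.8107.

1.8107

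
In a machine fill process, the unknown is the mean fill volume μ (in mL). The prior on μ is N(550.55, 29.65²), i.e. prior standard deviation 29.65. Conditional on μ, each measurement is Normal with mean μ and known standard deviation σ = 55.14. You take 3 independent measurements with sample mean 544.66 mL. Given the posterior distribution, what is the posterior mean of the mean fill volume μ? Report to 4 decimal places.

For Normal data with known variance σ², a Normal(μ₀, σ₀²) prior on μ is conjugate. Posterior precision = 1/σ₀² + n/σ²; posterior mean is the precision-weighted average of μ₀ and x̄.
n·x̄ = 3·544.66 = 1633.98.
σ₀² = 29.65² = 879.1225, σ² = 55.14² = 3040.4196; σ² + n·σ₀² = 3040.4196 + 3·879.1225 = 5677.7871.
Posterior mean = (μ₀/σ₀² + n·x̄/σ²)/(1/σ₀² + n/σ²) = (σ²·μ₀ + σ₀²·n·x̄)/(σ² + n·σ₀²) = (3040.4196·550.55 + 879.1225·1633.98)/5677.7871 = 3110371.59333/5677.7871 = 547.8141.

547.8141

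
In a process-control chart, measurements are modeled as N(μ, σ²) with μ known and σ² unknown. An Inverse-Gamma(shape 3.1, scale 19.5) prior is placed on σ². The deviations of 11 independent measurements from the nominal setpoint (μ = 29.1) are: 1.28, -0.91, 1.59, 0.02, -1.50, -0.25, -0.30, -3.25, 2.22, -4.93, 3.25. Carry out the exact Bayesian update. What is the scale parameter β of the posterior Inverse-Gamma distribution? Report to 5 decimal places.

With known mean μ and an Inverse-Gamma(α, β) prior on σ², the Normal likelihood is conjugate: posterior is Inv-Gamma(α + n/2, β + Σ(xᵢ−μ)²/2).
Σ(xᵢ−μ)² = (1.28)² + (-0.91)² + (1.59)² + (0.02)² + (-1.50)² + (-0.25)² + (-0.30)² + (-3.25)² + (2.22)² + (-4.93)² + (3.25)² = 57.7558.
Posterior: Inv-Gamma(3.1 + 11/2, 19.5 + 57.7558/2) = Inv-Gamma(8.60, 48.37790).
Posterior β = 48.37790.

48.37790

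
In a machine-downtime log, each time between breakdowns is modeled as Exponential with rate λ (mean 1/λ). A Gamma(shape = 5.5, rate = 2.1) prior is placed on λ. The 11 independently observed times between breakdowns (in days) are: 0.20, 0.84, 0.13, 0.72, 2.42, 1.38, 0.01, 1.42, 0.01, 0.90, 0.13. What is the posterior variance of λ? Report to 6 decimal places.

0.156743

With a Gamma(shape α, rate β) prior on the exponential rate λ, the posterior after n observations with total T = Σxᵢ is Gamma(α+n, β+T).
Sum of observations T = 8.16 days; n = 11.
Posterior: Gamma(5.5+11, 2.1+8.16) = Gamma(16.5, 10.26).
Var = α/β² = 0.156743.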